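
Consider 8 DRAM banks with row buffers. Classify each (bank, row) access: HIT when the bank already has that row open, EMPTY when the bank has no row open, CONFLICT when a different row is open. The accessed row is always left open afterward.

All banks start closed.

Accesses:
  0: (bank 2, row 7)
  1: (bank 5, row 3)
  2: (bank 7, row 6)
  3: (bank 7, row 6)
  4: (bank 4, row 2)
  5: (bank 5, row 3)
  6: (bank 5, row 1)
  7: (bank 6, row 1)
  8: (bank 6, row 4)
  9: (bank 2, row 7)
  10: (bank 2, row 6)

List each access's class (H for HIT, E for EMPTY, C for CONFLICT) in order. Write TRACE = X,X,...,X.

TRACE = E,E,E,H,E,H,C,E,C,H,C

0: bank 2 row 7 — prev None → EMPTY
1: bank 5 row 3 — prev None → EMPTY
2: bank 7 row 6 — prev None → EMPTY
3: bank 7 row 6 — prev 6 → HIT
4: bank 4 row 2 — prev None → EMPTY
5: bank 5 row 3 — prev 3 → HIT
6: bank 5 row 1 — prev 3 → CONFLICT
7: bank 6 row 1 — prev None → EMPTY
8: bank 6 row 4 — prev 1 → CONFLICT
9: bank 2 row 7 — prev 7 → HIT
10: bank 2 row 6 — prev 7 → CONFLICT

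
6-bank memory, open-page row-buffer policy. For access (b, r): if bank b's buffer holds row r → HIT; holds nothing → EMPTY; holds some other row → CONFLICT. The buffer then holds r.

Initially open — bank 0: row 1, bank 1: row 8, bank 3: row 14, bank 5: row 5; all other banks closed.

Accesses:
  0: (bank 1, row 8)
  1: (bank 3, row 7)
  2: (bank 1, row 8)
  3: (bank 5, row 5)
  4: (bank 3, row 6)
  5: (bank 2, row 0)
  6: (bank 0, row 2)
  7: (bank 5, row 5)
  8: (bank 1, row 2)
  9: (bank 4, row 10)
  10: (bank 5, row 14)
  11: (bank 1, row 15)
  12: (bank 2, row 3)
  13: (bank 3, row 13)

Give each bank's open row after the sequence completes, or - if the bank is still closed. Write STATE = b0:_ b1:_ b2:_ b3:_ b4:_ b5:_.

0: bank 1 row 8 — prev 8 → HIT
1: bank 3 row 7 — prev 14 → CONFLICT
2: bank 1 row 8 — prev 8 → HIT
3: bank 5 row 5 — prev 5 → HIT
4: bank 3 row 6 — prev 7 → CONFLICT
5: bank 2 row 0 — prev None → EMPTY
6: bank 0 row 2 — prev 1 → CONFLICT
7: bank 5 row 5 — prev 5 → HIT
8: bank 1 row 2 — prev 8 → CONFLICT
9: bank 4 row 10 — prev None → EMPTY
10: bank 5 row 14 — prev 5 → CONFLICT
11: bank 1 row 15 — prev 2 → CONFLICT
12: bank 2 row 3 — prev 0 → CONFLICT
13: bank 3 row 13 — prev 6 → CONFLICT

STATE = b0:2 b1:15 b2:3 b3:13 b4:10 b5:14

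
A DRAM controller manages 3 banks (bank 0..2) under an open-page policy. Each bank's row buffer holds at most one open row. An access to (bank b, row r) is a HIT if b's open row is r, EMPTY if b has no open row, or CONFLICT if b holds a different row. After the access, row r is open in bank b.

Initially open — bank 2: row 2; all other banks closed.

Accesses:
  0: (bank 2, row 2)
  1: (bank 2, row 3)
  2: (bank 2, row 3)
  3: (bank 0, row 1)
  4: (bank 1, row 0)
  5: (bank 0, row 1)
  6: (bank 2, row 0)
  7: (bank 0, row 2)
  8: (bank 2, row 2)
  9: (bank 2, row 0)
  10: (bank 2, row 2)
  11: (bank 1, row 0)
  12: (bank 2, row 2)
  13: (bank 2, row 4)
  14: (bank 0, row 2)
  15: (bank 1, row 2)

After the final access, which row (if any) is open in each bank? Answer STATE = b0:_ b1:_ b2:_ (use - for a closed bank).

  [0] b2 r2: had r2 ⇒ H
  [1] b2 r3: had r2 ⇒ C
  [2] b2 r3: had r3 ⇒ H
  [3] b0 r1: no row ⇒ E
  [4] b1 r0: no row ⇒ E
  [5] b0 r1: had r1 ⇒ H
  [6] b2 r0: had r3 ⇒ C
  [7] b0 r2: had r1 ⇒ C
  [8] b2 r2: had r0 ⇒ C
  [9] b2 r0: had r2 ⇒ C
  [10] b2 r2: had r0 ⇒ C
  [11] b1 r0: had r0 ⇒ H
  [12] b2 r2: had r2 ⇒ H
  [13] b2 r4: had r2 ⇒ C
  [14] b0 r2: had r2 ⇒ H
  [15] b1 r2: had r0 ⇒ C

STATE = b0:2 b1:2 b2:4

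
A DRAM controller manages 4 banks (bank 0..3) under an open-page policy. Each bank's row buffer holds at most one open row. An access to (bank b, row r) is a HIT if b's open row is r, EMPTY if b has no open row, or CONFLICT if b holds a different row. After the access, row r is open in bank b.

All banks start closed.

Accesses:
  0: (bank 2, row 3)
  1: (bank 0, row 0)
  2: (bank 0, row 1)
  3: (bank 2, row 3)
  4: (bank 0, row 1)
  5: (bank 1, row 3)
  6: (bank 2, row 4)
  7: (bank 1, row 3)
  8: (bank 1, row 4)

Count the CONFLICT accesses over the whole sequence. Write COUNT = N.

step 0: bank2 None->3 [EMPTY]
step 1: bank0 None->0 [EMPTY]
step 2: bank0 0->1 [CONFLICT]
step 3: bank2 3->3 [HIT]
step 4: bank0 1->1 [HIT]
step 5: bank1 None->3 [EMPTY]
step 6: bank2 3->4 [CONFLICT]
step 7: bank1 3->3 [HIT]
step 8: bank1 3->4 [CONFLICT]

COUNT = 3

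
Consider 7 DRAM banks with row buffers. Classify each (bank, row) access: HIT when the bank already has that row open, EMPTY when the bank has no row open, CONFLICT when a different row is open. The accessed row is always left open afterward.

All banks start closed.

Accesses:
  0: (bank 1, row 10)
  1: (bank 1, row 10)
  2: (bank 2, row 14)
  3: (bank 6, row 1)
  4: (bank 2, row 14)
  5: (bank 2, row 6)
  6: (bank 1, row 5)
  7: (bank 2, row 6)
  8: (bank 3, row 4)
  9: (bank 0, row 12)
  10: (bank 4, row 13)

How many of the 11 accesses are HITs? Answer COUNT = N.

0: bank 1 row 10 — prev None → EMPTY
1: bank 1 row 10 — prev 10 → HIT
2: bank 2 row 14 — prev None → EMPTY
3: bank 6 row 1 — prev None → EMPTY
4: bank 2 row 14 — prev 14 → HIT
5: bank 2 row 6 — prev 14 → CONFLICT
6: bank 1 row 5 — prev 10 → CONFLICT
7: bank 2 row 6 — prev 6 → HIT
8: bank 3 row 4 — prev None → EMPTY
9: bank 0 row 12 — prev None → EMPTY
10: bank 4 row 13 — prev None → EMPTY

COUNT = 3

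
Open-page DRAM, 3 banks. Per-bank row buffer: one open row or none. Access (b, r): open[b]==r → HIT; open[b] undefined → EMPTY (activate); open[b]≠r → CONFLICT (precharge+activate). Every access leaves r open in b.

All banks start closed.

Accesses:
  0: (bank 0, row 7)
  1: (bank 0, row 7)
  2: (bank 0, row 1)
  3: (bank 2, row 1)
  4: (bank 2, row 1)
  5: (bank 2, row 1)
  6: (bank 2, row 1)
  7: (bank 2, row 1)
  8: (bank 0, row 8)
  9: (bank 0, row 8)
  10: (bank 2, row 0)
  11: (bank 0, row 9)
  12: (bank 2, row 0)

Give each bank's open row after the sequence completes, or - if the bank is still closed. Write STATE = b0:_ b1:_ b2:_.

#0 (0,7) E
#1 (0,7) H  (was 7)
#2 (0,1) C  (was 7)
#3 (2,1) E
#4 (2,1) H  (was 1)
#5 (2,1) H  (was 1)
#6 (2,1) H  (was 1)
#7 (2,1) H  (was 1)
#8 (0,8) C  (was 1)
#9 (0,8) H  (was 8)
#10 (2,0) C  (was 1)
#11 (0,9) C  (was 8)
#12 (2,0) H  (was 0)

STATE = b0:9 b1:- b2:0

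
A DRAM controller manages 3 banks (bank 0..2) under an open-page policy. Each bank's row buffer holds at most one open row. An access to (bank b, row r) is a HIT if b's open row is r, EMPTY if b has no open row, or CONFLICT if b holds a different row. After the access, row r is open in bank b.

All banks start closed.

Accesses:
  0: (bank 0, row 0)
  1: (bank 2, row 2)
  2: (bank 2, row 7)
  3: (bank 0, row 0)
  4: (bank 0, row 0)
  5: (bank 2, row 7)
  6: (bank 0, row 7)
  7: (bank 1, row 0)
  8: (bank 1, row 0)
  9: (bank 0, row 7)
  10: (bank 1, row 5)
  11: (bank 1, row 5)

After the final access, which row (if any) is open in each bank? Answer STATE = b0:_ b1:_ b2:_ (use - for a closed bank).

step 0: bank0 None->0 [EMPTY]
step 1: bank2 None->2 [EMPTY]
step 2: bank2 2->7 [CONFLICT]
step 3: bank0 0->0 [HIT]
step 4: bank0 0->0 [HIT]
step 5: bank2 7->7 [HIT]
step 6: bank0 0->7 [CONFLICT]
step 7: bank1 None->0 [EMPTY]
step 8: bank1 0->0 [HIT]
step 9: bank0 7->7 [HIT]
step 10: bank1 0->5 [CONFLICT]
step 11: bank1 5->5 [HIT]

STATE = b0:7 b1:5 b2:7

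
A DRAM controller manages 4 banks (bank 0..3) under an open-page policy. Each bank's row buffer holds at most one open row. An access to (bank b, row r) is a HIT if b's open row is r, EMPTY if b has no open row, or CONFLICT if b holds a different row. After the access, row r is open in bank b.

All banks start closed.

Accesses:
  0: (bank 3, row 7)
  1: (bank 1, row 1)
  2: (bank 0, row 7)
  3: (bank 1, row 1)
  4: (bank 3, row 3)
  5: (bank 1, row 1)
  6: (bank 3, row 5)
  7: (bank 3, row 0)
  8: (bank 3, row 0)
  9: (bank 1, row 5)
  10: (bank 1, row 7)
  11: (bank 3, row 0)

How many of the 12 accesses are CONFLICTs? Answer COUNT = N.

COUNT = 5

#0 (3,7) E
#1 (1,1) E
#2 (0,7) E
#3 (1,1) H  (was 1)
#4 (3,3) C  (was 7)
#5 (1,1) H  (was 1)
#6 (3,5) C  (was 3)
#7 (3,0) C  (was 5)
#8 (3,0) H  (was 0)
#9 (1,5) C  (was 1)
#10 (1,7) C  (was 5)
#11 (3,0) H  (was 0)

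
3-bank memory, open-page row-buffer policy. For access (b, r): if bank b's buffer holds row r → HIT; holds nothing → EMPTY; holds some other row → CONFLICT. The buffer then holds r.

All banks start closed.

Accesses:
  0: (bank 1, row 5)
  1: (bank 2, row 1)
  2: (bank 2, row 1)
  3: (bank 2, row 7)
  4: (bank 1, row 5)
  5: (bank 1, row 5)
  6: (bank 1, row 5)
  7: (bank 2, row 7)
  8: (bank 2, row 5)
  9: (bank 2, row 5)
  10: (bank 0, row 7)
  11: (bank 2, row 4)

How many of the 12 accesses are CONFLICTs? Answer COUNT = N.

step 0: bank1 None->5 [EMPTY]
step 1: bank2 None->1 [EMPTY]
step 2: bank2 1->1 [HIT]
step 3: bank2 1->7 [CONFLICT]
step 4: bank1 5->5 [HIT]
step 5: bank1 5->5 [HIT]
step 6: bank1 5->5 [HIT]
step 7: bank2 7->7 [HIT]
step 8: bank2 7->5 [CONFLICT]
step 9: bank2 5->5 [HIT]
step 10: bank0 None->7 [EMPTY]
step 11: bank2 5->4 [CONFLICT]

COUNT = 3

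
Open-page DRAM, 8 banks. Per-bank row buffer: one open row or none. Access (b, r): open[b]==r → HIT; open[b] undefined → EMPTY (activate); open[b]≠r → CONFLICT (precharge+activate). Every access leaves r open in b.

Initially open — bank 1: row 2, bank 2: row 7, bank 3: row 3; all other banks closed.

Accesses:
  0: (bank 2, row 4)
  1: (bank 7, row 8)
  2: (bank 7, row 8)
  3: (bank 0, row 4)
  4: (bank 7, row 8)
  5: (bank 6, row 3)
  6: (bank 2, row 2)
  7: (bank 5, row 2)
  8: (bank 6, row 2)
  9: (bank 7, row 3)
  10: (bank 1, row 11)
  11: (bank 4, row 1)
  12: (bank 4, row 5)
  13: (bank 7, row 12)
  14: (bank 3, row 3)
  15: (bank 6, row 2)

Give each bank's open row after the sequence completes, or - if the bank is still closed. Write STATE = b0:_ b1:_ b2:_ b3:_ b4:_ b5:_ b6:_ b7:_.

0: bank 2 row 4 — prev 7 → CONFLICT
1: bank 7 row 8 — prev None → EMPTY
2: bank 7 row 8 — prev 8 → HIT
3: bank 0 row 4 — prev None → EMPTY
4: bank 7 row 8 — prev 8 → HIT
5: bank 6 row 3 — prev None → EMPTY
6: bank 2 row 2 — prev 4 → CONFLICT
7: bank 5 row 2 — prev None → EMPTY
8: bank 6 row 2 — prev 3 → CONFLICT
9: bank 7 row 3 — prev 8 → CONFLICT
10: bank 1 row 11 — prev 2 → CONFLICT
11: bank 4 row 1 — prev None → EMPTY
12: bank 4 row 5 — prev 1 → CONFLICT
13: bank 7 row 12 — prev 3 → CONFLICT
14: bank 3 row 3 — prev 3 → HIT
15: bank 6 row 2 — prev 2 → HIT

STATE = b0:4 b1:11 b2:2 b3:3 b4:5 b5:2 b6:2 b7:12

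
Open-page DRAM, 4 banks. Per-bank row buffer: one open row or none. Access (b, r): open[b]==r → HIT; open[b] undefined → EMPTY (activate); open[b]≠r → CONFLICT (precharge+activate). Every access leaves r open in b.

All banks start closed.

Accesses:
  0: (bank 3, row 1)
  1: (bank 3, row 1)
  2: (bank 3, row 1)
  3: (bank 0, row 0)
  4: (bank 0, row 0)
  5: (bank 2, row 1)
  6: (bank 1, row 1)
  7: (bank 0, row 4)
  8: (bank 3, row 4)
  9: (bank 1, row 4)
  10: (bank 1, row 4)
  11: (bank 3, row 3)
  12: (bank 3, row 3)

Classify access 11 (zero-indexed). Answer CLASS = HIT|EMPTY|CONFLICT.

CLASS = CONFLICT

0: bank 3 row 1 — prev None → EMPTY
1: bank 3 row 1 — prev 1 → HIT
2: bank 3 row 1 — prev 1 → HIT
3: bank 0 row 0 — prev None → EMPTY
4: bank 0 row 0 — prev 0 → HIT
5: bank 2 row 1 — prev None → EMPTY
6: bank 1 row 1 — prev None → EMPTY
7: bank 0 row 4 — prev 0 → CONFLICT
8: bank 3 row 4 — prev 1 → CONFLICT
9: bank 1 row 4 — prev 1 → CONFLICT
10: bank 1 row 4 — prev 4 → HIT
11: bank 3 row 3 — prev 4 → CONFLICT
12: bank 3 row 3 — prev 3 → HIT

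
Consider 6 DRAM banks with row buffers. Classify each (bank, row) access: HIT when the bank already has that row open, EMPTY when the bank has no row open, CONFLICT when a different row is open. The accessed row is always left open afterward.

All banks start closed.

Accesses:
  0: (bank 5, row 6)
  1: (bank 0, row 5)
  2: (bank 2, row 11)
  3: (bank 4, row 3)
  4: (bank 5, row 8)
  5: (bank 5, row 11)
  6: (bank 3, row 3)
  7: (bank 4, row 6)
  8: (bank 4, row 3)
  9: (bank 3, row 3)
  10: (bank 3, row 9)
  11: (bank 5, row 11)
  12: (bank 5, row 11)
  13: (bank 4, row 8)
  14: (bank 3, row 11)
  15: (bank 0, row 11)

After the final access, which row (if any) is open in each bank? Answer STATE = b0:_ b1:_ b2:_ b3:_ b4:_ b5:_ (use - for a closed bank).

  [0] b5 r6: no row ⇒ E
  [1] b0 r5: no row ⇒ E
  [2] b2 r11: no row ⇒ E
  [3] b4 r3: no row ⇒ E
  [4] b5 r8: had r6 ⇒ C
  [5] b5 r11: had r8 ⇒ C
  [6] b3 r3: no row ⇒ E
  [7] b4 r6: had r3 ⇒ C
  [8] b4 r3: had r6 ⇒ C
  [9] b3 r3: had r3 ⇒ H
  [10] b3 r9: had r3 ⇒ C
  [11] b5 r11: had r11 ⇒ H
  [12] b5 r11: had r11 ⇒ H
  [13] b4 r8: had r3 ⇒ C
  [14] b3 r11: had r9 ⇒ C
  [15] b0 r11: had r5 ⇒ C

STATE = b0:11 b1:- b2:11 b3:11 b4:8 b5:11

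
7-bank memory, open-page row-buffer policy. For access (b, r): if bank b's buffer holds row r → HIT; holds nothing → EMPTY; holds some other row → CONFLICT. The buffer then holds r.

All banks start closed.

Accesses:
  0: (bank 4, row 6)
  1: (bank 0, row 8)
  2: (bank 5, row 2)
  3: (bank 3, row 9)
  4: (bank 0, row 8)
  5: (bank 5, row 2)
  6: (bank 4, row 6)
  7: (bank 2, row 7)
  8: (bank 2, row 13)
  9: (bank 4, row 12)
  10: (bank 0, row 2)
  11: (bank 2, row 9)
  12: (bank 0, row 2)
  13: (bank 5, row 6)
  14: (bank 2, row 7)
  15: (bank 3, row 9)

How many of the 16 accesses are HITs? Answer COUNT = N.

COUNT = 5

0: bank 4 row 6 — prev None → EMPTY
1: bank 0 row 8 — prev None → EMPTY
2: bank 5 row 2 — prev None → EMPTY
3: bank 3 row 9 — prev None → EMPTY
4: bank 0 row 8 — prev 8 → HIT
5: bank 5 row 2 — prev 2 → HIT
6: bank 4 row 6 — prev 6 → HIT
7: bank 2 row 7 — prev None → EMPTY
8: bank 2 row 13 — prev 7 → CONFLICT
9: bank 4 row 12 — prev 6 → CONFLICT
10: bank 0 row 2 — prev 8 → CONFLICT
11: bank 2 row 9 — prev 13 → CONFLICT
12: bank 0 row 2 — prev 2 → HIT
13: bank 5 row 6 — prev 2 → CONFLICT
14: bank 2 row 7 — prev 9 → CONFLICT
15: bank 3 row 9 — prev 9 → HIT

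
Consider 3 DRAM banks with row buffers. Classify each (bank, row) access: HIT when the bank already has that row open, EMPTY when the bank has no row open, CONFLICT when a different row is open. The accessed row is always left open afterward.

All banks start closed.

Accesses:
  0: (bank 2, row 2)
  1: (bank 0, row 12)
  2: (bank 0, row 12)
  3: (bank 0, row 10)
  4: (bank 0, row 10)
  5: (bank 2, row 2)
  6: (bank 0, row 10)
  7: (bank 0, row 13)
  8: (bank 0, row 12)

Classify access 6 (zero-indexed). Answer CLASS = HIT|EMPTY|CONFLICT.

CLASS = HIT

#0 (2,2) E
#1 (0,12) E
#2 (0,12) H  (was 12)
#3 (0,10) C  (was 12)
#4 (0,10) H  (was 10)
#5 (2,2) H  (was 2)
#6 (0,10) H  (was 10)
#7 (0,13) C  (was 10)
#8 (0,12) C  (was 13)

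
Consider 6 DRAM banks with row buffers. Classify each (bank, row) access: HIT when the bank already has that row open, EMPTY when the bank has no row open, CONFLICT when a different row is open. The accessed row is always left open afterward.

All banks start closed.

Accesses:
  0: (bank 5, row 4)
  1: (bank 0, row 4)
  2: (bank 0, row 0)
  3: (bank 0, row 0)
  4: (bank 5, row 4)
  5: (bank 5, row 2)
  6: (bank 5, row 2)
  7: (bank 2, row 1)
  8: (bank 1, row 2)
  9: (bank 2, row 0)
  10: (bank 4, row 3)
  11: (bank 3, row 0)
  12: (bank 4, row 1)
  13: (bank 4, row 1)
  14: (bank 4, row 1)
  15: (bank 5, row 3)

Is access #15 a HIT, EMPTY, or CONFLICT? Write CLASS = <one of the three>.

#0 (5,4) E
#1 (0,4) E
#2 (0,0) C  (was 4)
#3 (0,0) H  (was 0)
#4 (5,4) H  (was 4)
#5 (5,2) C  (was 4)
#6 (5,2) H  (was 2)
#7 (2,1) E
#8 (1,2) E
#9 (2,0) C  (was 1)
#10 (4,3) E
#11 (3,0) E
#12 (4,1) C  (was 3)
#13 (4,1) H  (was 1)
#14 (4,1) H  (was 1)
#15 (5,3) C  (was 2)

CLASS = CONFLICT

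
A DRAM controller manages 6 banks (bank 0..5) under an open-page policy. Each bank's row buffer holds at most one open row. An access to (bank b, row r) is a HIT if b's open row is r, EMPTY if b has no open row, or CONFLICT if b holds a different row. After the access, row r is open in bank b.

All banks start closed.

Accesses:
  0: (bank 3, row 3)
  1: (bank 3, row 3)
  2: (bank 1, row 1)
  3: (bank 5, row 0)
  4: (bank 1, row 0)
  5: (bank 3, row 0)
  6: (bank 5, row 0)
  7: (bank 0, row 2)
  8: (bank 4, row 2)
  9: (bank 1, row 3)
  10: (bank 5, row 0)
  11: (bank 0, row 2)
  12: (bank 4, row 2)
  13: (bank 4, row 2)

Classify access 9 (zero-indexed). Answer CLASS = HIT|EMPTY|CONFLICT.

step 0: bank3 None->3 [EMPTY]
step 1: bank3 3->3 [HIT]
step 2: bank1 None->1 [EMPTY]
step 3: bank5 None->0 [EMPTY]
step 4: bank1 1->0 [CONFLICT]
step 5: bank3 3->0 [CONFLICT]
step 6: bank5 0->0 [HIT]
step 7: bank0 None->2 [EMPTY]
step 8: bank4 None->2 [EMPTY]
step 9: bank1 0->3 [CONFLICT]
step 10: bank5 0->0 [HIT]
step 11: bank0 2->2 [HIT]
step 12: bank4 2->2 [HIT]
step 13: bank4 2->2 [HIT]

CLASS = CONFLICT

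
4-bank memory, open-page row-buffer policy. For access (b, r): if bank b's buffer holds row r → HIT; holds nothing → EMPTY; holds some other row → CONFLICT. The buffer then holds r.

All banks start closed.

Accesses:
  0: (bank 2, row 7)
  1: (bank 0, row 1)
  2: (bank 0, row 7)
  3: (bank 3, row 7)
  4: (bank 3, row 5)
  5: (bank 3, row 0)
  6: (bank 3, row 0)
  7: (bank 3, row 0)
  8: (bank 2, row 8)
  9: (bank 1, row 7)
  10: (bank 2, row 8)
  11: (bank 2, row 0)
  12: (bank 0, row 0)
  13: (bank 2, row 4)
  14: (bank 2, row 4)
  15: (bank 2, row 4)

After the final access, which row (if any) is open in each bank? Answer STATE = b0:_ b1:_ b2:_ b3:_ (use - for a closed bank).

STATE = b0:0 b1:7 b2:4 b3:0

0: bank 2 row 7 — prev None → EMPTY
1: bank 0 row 1 — prev None → EMPTY
2: bank 0 row 7 — prev 1 → CONFLICT
3: bank 3 row 7 — prev None → EMPTY
4: bank 3 row 5 — prev 7 → CONFLICT
5: bank 3 row 0 — prev 5 → CONFLICT
6: bank 3 row 0 — prev 0 → HIT
7: bank 3 row 0 — prev 0 → HIT
8: bank 2 row 8 — prev 7 → CONFLICT
9: bank 1 row 7 — prev None → EMPTY
10: bank 2 row 8 — prev 8 → HIT
11: bank 2 row 0 — prev 8 → CONFLICT
12: bank 0 row 0 — prev 7 → CONFLICT
13: bank 2 row 4 — prev 0 → CONFLICT
14: bank 2 row 4 — prev 4 → HIT
15: bank 2 row 4 — prev 4 → HIT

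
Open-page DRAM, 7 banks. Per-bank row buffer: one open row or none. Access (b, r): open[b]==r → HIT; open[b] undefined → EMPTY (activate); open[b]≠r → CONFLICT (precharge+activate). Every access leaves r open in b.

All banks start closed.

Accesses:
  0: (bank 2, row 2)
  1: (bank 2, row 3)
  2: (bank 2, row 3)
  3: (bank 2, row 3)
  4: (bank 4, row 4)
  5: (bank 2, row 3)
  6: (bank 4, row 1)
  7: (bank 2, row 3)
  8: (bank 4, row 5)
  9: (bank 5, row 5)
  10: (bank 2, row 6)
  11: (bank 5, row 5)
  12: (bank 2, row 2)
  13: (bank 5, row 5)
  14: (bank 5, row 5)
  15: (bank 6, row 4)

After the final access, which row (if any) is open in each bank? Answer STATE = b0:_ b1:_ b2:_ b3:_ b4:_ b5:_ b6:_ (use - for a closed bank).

0: bank 2 row 2 — prev None → EMPTY
1: bank 2 row 3 — prev 2 → CONFLICT
2: bank 2 row 3 — prev 3 → HIT
3: bank 2 row 3 — prev 3 → HIT
4: bank 4 row 4 — prev None → EMPTY
5: bank 2 row 3 — prev 3 → HIT
6: bank 4 row 1 — prev 4 → CONFLICT
7: bank 2 row 3 — prev 3 → HIT
8: bank 4 row 5 — prev 1 → CONFLICT
9: bank 5 row 5 — prev None → EMPTY
10: bank 2 row 6 — prev 3 → CONFLICT
11: bank 5 row 5 — prev 5 → HIT
12: bank 2 row 2 — prev 6 → CONFLICT
13: bank 5 row 5 — prev 5 → HIT
14: bank 5 row 5 — prev 5 → HIT
15: bank 6 row 4 — prev None → EMPTY

STATE = b0:- b1:- b2:2 b3:- b4:5 b5:5 b6:4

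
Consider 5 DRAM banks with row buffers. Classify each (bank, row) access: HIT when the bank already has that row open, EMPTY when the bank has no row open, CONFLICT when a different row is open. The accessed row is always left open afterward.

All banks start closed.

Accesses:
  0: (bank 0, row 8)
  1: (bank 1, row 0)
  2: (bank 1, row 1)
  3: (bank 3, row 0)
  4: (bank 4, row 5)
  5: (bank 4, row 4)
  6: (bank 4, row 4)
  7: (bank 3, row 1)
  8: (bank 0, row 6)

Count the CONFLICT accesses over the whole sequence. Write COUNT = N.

step 0: bank0 None->8 [EMPTY]
step 1: bank1 None->0 [EMPTY]
step 2: bank1 0->1 [CONFLICT]
step 3: bank3 None->0 [EMPTY]
step 4: bank4 None->5 [EMPTY]
step 5: bank4 5->4 [CONFLICT]
step 6: bank4 4->4 [HIT]
step 7: bank3 0->1 [CONFLICT]
step 8: bank0 8->6 [CONFLICT]

COUNT = 4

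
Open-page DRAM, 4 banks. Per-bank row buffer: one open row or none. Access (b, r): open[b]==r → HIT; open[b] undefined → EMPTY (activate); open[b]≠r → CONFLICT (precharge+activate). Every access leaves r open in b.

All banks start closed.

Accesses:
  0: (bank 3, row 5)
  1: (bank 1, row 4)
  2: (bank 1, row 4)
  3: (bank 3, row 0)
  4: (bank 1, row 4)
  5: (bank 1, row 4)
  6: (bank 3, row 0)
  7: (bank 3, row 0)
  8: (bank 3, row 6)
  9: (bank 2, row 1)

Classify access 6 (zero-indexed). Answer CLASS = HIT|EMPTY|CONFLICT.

  [0] b3 r5: no row ⇒ E
  [1] b1 r4: no row ⇒ E
  [2] b1 r4: had r4 ⇒ H
  [3] b3 r0: had r5 ⇒ C
  [4] b1 r4: had r4 ⇒ H
  [5] b1 r4: had r4 ⇒ H
  [6] b3 r0: had r0 ⇒ H
  [7] b3 r0: had r0 ⇒ H
  [8] b3 r6: had r0 ⇒ C
  [9] b2 r1: no row ⇒ E

CLASS = HIT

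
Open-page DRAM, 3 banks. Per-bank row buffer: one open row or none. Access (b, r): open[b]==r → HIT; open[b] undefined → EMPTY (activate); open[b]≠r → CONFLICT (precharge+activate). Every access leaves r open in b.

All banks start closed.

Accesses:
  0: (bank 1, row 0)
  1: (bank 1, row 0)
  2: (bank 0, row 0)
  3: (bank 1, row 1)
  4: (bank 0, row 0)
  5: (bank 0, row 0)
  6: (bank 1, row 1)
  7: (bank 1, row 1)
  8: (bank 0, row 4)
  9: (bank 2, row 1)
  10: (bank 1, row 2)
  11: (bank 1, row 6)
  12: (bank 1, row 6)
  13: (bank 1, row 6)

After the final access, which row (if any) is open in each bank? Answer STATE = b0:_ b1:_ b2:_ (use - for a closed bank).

step 0: bank1 None->0 [EMPTY]
step 1: bank1 0->0 [HIT]
step 2: bank0 None->0 [EMPTY]
step 3: bank1 0->1 [CONFLICT]
step 4: bank0 0->0 [HIT]
step 5: bank0 0->0 [HIT]
step 6: bank1 1->1 [HIT]
step 7: bank1 1->1 [HIT]
step 8: bank0 0->4 [CONFLICT]
step 9: bank2 None->1 [EMPTY]
step 10: bank1 1->2 [CONFLICT]
step 11: bank1 2->6 [CONFLICT]
step 12: bank1 6->6 [HIT]
step 13: bank1 6->6 [HIT]

STATE = b0:4 b1:6 b2:1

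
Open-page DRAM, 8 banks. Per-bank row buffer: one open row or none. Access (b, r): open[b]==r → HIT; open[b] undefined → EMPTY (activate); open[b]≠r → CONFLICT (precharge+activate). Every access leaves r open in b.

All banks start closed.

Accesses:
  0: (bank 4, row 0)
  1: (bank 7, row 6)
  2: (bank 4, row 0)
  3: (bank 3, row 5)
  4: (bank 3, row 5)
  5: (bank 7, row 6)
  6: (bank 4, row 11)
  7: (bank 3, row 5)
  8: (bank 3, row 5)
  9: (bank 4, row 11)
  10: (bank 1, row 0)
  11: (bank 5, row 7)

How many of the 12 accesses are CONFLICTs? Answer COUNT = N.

  [0] b4 r0: no row ⇒ E
  [1] b7 r6: no row ⇒ E
  [2] b4 r0: had r0 ⇒ H
  [3] b3 r5: no row ⇒ E
  [4] b3 r5: had r5 ⇒ H
  [5] b7 r6: had r6 ⇒ H
  [6] b4 r11: had r0 ⇒ C
  [7] b3 r5: had r5 ⇒ H
  [8] b3 r5: had r5 ⇒ H
  [9] b4 r11: had r11 ⇒ H
  [10] b1 r0: no row ⇒ E
  [11] b5 r7: no row ⇒ E

COUNT = 1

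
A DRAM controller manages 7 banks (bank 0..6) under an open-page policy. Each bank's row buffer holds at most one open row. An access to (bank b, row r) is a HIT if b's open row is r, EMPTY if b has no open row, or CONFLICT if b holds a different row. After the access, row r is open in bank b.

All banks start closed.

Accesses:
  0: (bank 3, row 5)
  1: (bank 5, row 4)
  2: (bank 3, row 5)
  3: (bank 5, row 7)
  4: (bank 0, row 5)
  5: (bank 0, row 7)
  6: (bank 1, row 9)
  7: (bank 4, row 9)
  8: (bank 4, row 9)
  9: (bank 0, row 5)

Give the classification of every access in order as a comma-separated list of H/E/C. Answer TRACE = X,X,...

TRACE = E,E,H,C,E,C,E,E,H,C

#0 (3,5) E
#1 (5,4) E
#2 (3,5) H  (was 5)
#3 (5,7) C  (was 4)
#4 (0,5) E
#5 (0,7) C  (was 5)
#6 (1,9) E
#7 (4,9) E
#8 (4,9) H  (was 9)
#9 (0,5) C  (was 7)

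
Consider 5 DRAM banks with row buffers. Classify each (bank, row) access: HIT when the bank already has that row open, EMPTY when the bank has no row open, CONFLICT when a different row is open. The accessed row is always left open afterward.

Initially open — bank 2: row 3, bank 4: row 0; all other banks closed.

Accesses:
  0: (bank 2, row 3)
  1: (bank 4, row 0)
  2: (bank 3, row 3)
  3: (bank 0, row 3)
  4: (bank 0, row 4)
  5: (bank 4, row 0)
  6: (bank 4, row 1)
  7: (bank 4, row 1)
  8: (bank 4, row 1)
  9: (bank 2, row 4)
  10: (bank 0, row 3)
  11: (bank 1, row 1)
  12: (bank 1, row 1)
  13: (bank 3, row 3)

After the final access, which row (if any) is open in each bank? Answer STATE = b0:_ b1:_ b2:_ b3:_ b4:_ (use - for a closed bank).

STATE = b0:3 b1:1 b2:4 b3:3 b4:1

0: bank 2 row 3 — prev 3 → HIT
1: bank 4 row 0 — prev 0 → HIT
2: bank 3 row 3 — prev None → EMPTY
3: bank 0 row 3 — prev None → EMPTY
4: bank 0 row 4 — prev 3 → CONFLICT
5: bank 4 row 0 — prev 0 → HIT
6: bank 4 row 1 — prev 0 → CONFLICT
7: bank 4 row 1 — prev 1 → HIT
8: bank 4 row 1 — prev 1 → HIT
9: bank 2 row 4 — prev 3 → CONFLICT
10: bank 0 row 3 — prev 4 → CONFLICT
11: bank 1 row 1 — prev None → EMPTY
12: bank 1 row 1 — prev 1 → HIT
13: bank 3 row 3 — prev 3 → HIT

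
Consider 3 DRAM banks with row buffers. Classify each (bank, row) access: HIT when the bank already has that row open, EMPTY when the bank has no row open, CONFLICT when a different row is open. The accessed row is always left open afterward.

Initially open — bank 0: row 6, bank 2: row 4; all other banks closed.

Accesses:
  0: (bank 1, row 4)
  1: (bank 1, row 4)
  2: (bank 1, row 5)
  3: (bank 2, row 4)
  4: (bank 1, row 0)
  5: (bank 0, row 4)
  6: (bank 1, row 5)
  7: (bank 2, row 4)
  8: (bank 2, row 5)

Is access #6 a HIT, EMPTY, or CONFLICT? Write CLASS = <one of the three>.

CLASS = CONFLICT

0: bank 1 row 4 — prev None → EMPTY
1: bank 1 row 4 — prev 4 → HIT
2: bank 1 row 5 — prev 4 → CONFLICT
3: bank 2 row 4 — prev 4 → HIT
4: bank 1 row 0 — prev 5 → CONFLICT
5: bank 0 row 4 — prev 6 → CONFLICT
6: bank 1 row 5 — prev 0 → CONFLICT
7: bank 2 row 4 — prev 4 → HIT
8: bank 2 row 5 — prev 4 → CONFLICT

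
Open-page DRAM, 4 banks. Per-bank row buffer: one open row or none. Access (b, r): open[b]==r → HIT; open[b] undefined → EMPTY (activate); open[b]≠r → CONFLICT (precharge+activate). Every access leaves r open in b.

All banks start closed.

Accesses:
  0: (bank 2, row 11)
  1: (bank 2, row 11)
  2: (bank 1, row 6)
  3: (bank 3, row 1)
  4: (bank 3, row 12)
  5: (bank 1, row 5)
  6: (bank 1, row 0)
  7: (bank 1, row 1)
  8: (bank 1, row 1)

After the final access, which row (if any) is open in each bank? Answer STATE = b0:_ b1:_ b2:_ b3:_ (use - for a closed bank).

STATE = b0:- b1:1 b2:11 b3:12

  [0] b2 r11: no row ⇒ E
  [1] b2 r11: had r11 ⇒ H
  [2] b1 r6: no row ⇒ E
  [3] b3 r1: no row ⇒ E
  [4] b3 r12: had r1 ⇒ C
  [5] b1 r5: had r6 ⇒ C
  [6] b1 r0: had r5 ⇒ C
  [7] b1 r1: had r0 ⇒ C
  [8] b1 r1: had r1 ⇒ H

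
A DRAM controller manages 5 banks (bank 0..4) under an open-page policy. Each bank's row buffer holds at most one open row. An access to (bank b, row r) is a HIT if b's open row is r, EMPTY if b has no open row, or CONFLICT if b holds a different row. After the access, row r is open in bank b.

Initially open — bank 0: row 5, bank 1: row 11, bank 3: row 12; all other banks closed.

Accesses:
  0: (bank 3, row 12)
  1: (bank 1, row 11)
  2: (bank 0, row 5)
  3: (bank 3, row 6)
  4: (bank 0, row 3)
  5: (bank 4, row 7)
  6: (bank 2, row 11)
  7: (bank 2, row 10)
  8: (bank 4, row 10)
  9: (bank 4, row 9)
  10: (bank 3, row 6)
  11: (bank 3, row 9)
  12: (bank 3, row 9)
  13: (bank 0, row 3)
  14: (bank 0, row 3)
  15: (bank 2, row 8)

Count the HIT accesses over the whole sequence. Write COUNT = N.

COUNT = 7

  [0] b3 r12: had r12 ⇒ H
  [1] b1 r11: had r11 ⇒ H
  [2] b0 r5: had r5 ⇒ H
  [3] b3 r6: had r12 ⇒ C
  [4] b0 r3: had r5 ⇒ C
  [5] b4 r7: no row ⇒ E
  [6] b2 r11: no row ⇒ E
  [7] b2 r10: had r11 ⇒ C
  [8] b4 r10: had r7 ⇒ C
  [9] b4 r9: had r10 ⇒ C
  [10] b3 r6: had r6 ⇒ H
  [11] b3 r9: had r6 ⇒ C
  [12] b3 r9: had r9 ⇒ H
  [13] b0 r3: had r3 ⇒ H
  [14] b0 r3: had r3 ⇒ H
  [15] b2 r8: had r10 ⇒ C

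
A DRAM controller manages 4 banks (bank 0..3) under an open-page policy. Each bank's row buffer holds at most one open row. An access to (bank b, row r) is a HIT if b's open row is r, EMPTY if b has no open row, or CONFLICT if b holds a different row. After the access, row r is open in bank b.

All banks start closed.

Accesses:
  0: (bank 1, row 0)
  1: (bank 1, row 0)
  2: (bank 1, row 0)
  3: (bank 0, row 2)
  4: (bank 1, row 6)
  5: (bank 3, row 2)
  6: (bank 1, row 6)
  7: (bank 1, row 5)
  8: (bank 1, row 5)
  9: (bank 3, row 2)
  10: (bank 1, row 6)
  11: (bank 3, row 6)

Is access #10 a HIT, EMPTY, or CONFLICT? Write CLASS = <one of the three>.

CLASS = CONFLICT

step 0: bank1 None->0 [EMPTY]
step 1: bank1 0->0 [HIT]
step 2: bank1 0->0 [HIT]
step 3: bank0 None->2 [EMPTY]
step 4: bank1 0->6 [CONFLICT]
step 5: bank3 None->2 [EMPTY]
step 6: bank1 6->6 [HIT]
step 7: bank1 6->5 [CONFLICT]
step 8: bank1 5->5 [HIT]
step 9: bank3 2->2 [HIT]
step 10: bank1 5->6 [CONFLICT]
step 11: bank3 2->6 [CONFLICT]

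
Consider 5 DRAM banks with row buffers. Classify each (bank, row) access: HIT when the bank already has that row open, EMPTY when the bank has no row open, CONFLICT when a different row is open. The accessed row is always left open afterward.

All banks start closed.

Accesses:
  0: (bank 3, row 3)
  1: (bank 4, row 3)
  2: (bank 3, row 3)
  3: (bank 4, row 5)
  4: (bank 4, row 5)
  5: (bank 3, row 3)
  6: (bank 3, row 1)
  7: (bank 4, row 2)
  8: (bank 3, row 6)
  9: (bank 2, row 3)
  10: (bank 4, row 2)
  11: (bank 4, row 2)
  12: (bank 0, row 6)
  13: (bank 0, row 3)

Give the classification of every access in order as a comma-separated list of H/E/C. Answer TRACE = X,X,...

0: bank 3 row 3 — prev None → EMPTY
1: bank 4 row 3 — prev None → EMPTY
2: bank 3 row 3 — prev 3 → HIT
3: bank 4 row 5 — prev 3 → CONFLICT
4: bank 4 row 5 — prev 5 → HIT
5: bank 3 row 3 — prev 3 → HIT
6: bank 3 row 1 — prev 3 → CONFLICT
7: bank 4 row 2 — prev 5 → CONFLICT
8: bank 3 row 6 — prev 1 → CONFLICT
9: bank 2 row 3 — prev None → EMPTY
10: bank 4 row 2 — prev 2 → HIT
11: bank 4 row 2 — prev 2 → HIT
12: bank 0 row 6 — prev None → EMPTY
13: bank 0 row 3 — prev 6 → CONFLICT

TRACE = E,E,H,C,H,H,C,C,C,E,H,H,E,C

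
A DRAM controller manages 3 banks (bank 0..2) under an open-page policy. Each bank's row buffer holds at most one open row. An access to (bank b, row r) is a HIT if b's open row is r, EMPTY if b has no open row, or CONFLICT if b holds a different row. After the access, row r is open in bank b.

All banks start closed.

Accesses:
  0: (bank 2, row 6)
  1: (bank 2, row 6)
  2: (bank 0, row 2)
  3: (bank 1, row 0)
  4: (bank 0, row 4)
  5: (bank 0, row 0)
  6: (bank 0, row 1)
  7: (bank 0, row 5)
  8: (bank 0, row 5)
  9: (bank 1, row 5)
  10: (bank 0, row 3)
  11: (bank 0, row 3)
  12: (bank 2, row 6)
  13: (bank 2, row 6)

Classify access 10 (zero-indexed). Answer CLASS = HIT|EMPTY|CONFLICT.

#0 (2,6) E
#1 (2,6) H  (was 6)
#2 (0,2) E
#3 (1,0) E
#4 (0,4) C  (was 2)
#5 (0,0) C  (was 4)
#6 (0,1) C  (was 0)
#7 (0,5) C  (was 1)
#8 (0,5) H  (was 5)
#9 (1,5) C  (was 0)
#10 (0,3) C  (was 5)
#11 (0,3) H  (was 3)
#12 (2,6) H  (was 6)
#13 (2,6) H  (was 6)

CLASS = CONFLICT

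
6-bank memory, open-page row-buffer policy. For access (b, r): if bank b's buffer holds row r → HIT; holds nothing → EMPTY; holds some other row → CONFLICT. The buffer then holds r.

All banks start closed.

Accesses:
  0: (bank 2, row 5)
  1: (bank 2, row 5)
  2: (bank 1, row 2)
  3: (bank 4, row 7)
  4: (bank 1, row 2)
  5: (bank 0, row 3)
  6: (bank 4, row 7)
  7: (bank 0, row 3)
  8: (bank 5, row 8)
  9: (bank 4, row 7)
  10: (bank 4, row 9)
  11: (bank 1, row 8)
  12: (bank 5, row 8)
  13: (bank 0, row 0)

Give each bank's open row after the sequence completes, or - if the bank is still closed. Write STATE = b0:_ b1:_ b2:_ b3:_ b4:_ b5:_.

STATE = b0:0 b1:8 b2:5 b3:- b4:9 b5:8

0: bank 2 row 5 — prev None → EMPTY
1: bank 2 row 5 — prev 5 → HIT
2: bank 1 row 2 — prev None → EMPTY
3: bank 4 row 7 — prev None → EMPTY
4: bank 1 row 2 — prev 2 → HIT
5: bank 0 row 3 — prev None → EMPTY
6: bank 4 row 7 — prev 7 → HIT
7: bank 0 row 3 — prev 3 → HIT
8: bank 5 row 8 — prev None → EMPTY
9: bank 4 row 7 — prev 7 → HIT
10: bank 4 row 9 — prev 7 → CONFLICT
11: bank 1 row 8 — prev 2 → CONFLICT
12: bank 5 row 8 — prev 8 → HIT
13: bank 0 row 0 — prev 3 → CONFLICT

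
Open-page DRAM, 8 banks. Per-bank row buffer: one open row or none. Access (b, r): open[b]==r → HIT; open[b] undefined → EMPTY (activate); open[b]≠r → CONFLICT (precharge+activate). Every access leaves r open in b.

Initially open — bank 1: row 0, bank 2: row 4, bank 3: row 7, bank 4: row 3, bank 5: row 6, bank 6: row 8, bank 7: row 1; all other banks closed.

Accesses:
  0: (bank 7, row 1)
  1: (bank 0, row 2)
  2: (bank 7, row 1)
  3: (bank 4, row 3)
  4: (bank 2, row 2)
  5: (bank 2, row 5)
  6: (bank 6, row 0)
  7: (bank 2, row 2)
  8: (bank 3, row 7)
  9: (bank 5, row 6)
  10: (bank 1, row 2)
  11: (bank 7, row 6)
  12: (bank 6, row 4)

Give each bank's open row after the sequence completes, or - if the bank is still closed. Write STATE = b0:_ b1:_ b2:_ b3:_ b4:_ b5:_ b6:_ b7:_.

STATE = b0:2 b1:2 b2:2 b3:7 b4:3 b5:6 b6:4 b7:6

  [0] b7 r1: had r1 ⇒ H
  [1] b0 r2: no row ⇒ E
  [2] b7 r1: had r1 ⇒ H
  [3] b4 r3: had r3 ⇒ H
  [4] b2 r2: had r4 ⇒ C
  [5] b2 r5: had r2 ⇒ C
  [6] b6 r0: had r8 ⇒ C
  [7] b2 r2: had r5 ⇒ C
  [8] b3 r7: had r7 ⇒ H
  [9] b5 r6: had r6 ⇒ H
  [10] b1 r2: had r0 ⇒ C
  [11] b7 r6: had r1 ⇒ C
  [12] b6 r4: had r0 ⇒ C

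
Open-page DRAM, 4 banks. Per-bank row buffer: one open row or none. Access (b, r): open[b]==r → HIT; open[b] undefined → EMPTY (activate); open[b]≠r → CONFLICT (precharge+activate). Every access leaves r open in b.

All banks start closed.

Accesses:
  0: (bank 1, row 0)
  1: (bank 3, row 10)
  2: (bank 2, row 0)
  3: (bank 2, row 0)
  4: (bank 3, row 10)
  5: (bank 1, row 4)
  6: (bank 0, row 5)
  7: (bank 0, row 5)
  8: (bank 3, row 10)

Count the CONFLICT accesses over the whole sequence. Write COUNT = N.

#0 (1,0) E
#1 (3,10) E
#2 (2,0) E
#3 (2,0) H  (was 0)
#4 (3,10) H  (was 10)
#5 (1,4) C  (was 0)
#6 (0,5) E
#7 (0,5) H  (was 5)
#8 (3,10) H  (was 10)

COUNT = 1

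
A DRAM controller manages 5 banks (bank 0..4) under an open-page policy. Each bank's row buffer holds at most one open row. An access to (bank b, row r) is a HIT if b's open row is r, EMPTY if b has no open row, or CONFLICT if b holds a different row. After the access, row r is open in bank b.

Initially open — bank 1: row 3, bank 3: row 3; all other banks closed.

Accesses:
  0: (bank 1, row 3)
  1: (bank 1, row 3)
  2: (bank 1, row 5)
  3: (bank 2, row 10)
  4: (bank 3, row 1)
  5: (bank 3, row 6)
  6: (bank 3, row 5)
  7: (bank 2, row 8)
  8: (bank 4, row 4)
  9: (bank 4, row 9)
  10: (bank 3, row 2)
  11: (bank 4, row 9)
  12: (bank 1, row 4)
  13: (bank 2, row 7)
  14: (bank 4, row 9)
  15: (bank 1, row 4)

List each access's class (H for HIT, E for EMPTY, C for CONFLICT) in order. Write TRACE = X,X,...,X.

0: bank 1 row 3 — prev 3 → HIT
1: bank 1 row 3 — prev 3 → HIT
2: bank 1 row 5 — prev 3 → CONFLICT
3: bank 2 row 10 — prev None → EMPTY
4: bank 3 row 1 — prev 3 → CONFLICT
5: bank 3 row 6 — prev 1 → CONFLICT
6: bank 3 row 5 — prev 6 → CONFLICT
7: bank 2 row 8 — prev 10 → CONFLICT
8: bank 4 row 4 — prev None → EMPTY
9: bank 4 row 9 — prev 4 → CONFLICT
10: bank 3 row 2 — prev 5 → CONFLICT
11: bank 4 row 9 — prev 9 → HIT
12: bank 1 row 4 — prev 5 → CONFLICT
13: bank 2 row 7 — prev 8 → CONFLICT
14: bank 4 row 9 — prev 9 → HIT
15: bank 1 row 4 — prev 4 → HIT

TRACE = H,H,C,E,C,C,C,C,E,C,C,H,C,C,H,H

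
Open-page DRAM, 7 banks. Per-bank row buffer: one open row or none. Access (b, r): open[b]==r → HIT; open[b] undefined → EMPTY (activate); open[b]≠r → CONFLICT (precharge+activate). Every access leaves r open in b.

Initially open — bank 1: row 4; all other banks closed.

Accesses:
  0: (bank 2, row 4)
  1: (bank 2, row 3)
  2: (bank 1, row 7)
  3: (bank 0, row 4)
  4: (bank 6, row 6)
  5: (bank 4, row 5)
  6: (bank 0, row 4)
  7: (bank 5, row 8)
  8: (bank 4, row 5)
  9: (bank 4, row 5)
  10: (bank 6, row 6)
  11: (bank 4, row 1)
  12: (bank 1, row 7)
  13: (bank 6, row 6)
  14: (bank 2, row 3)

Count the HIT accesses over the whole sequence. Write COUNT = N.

COUNT = 7

  [0] b2 r4: no row ⇒ E
  [1] b2 r3: had r4 ⇒ C
  [2] b1 r7: had r4 ⇒ C
  [3] b0 r4: no row ⇒ E
  [4] b6 r6: no row ⇒ E
  [5] b4 r5: no row ⇒ E
  [6] b0 r4: had r4 ⇒ H
  [7] b5 r8: no row ⇒ E
  [8] b4 r5: had r5 ⇒ H
  [9] b4 r5: had r5 ⇒ H
  [10] b6 r6: had r6 ⇒ H
  [11] b4 r1: had r5 ⇒ C
  [12] b1 r7: had r7 ⇒ H
  [13] b6 r6: had r6 ⇒ H
  [14] b2 r3: had r3 ⇒ H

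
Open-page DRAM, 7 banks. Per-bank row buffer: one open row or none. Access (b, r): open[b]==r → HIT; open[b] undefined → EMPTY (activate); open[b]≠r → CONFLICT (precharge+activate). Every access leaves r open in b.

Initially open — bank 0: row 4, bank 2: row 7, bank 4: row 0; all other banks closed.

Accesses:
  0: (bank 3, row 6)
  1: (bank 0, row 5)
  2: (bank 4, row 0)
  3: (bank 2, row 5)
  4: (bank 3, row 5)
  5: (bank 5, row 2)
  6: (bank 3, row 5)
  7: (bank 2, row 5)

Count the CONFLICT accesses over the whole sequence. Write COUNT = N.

COUNT = 3

0: bank 3 row 6 — prev None → EMPTY
1: bank 0 row 5 — prev 4 → CONFLICT
2: bank 4 row 0 — prev 0 → HIT
3: bank 2 row 5 — prev 7 → CONFLICT
4: bank 3 row 5 — prev 6 → CONFLICT
5: bank 5 row 2 — prev None → EMPTY
6: bank 3 row 5 — prev 5 → HIT
7: bank 2 row 5 — prev 5 → HIT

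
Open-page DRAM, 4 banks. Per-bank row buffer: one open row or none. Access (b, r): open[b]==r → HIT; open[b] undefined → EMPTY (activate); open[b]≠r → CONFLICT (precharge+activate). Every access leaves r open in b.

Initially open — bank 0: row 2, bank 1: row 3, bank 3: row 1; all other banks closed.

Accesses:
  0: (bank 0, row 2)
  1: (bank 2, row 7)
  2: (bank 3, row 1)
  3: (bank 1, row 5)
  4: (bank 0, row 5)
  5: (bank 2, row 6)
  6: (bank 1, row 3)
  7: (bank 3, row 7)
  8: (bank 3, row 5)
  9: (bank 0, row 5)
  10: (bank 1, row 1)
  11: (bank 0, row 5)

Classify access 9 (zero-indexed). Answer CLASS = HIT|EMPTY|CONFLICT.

#0 (0,2) H  (was 2)
#1 (2,7) E
#2 (3,1) H  (was 1)
#3 (1,5) C  (was 3)
#4 (0,5) C  (was 2)
#5 (2,6) C  (was 7)
#6 (1,3) C  (was 5)
#7 (3,7) C  (was 1)
#8 (3,5) C  (was 7)
#9 (0,5) H  (was 5)
#10 (1,1) C  (was 3)
#11 (0,5) H  (was 5)

CLASS = HIT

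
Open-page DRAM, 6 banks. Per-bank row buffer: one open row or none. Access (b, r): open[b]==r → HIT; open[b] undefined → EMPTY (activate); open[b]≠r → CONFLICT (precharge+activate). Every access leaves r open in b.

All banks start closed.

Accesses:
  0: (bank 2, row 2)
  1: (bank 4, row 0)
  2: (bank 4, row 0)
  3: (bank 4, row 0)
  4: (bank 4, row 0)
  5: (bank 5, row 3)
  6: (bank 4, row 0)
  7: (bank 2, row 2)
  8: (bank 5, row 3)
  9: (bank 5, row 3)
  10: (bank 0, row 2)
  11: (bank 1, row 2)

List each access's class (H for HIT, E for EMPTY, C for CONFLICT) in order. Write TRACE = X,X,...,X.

TRACE = E,E,H,H,H,E,H,H,H,H,E,E

  [0] b2 r2: no row ⇒ E
  [1] b4 r0: no row ⇒ E
  [2] b4 r0: had r0 ⇒ H
  [3] b4 r0: had r0 ⇒ H
  [4] b4 r0: had r0 ⇒ H
  [5] b5 r3: no row ⇒ E
  [6] b4 r0: had r0 ⇒ H
  [7] b2 r2: had r2 ⇒ H
  [8] b5 r3: had r3 ⇒ H
  [9] b5 r3: had r3 ⇒ H
  [10] b0 r2: no row ⇒ E
  [11] b1 r2: no row ⇒ E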